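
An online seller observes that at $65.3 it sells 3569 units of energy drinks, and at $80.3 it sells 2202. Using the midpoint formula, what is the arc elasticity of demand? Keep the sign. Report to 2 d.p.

-2.30

ΔQ = 2202 − 3569 = -1367; ΔP = 80.3 − 65.3 = 15.
Midpoints: P̄ = 72.80, Q̄ = 2885.5.
ε = (ΔQ/ΔP)(P̄/Q̄) = (-1367/15)(72.80/2885.5).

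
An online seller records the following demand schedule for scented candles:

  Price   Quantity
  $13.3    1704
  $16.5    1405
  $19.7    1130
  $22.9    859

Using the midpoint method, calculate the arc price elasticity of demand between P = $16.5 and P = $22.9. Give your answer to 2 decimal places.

-1.48

At P = 16.5, Q = 1405; at P = 22.9, Q = 859.
ΔQ = -546, ΔP = 6.4. Midpoints: P̄ = 19.70, Q̄ = 1132.0.
ε = (ΔQ/ΔP)(P̄/Q̄) = (-546/6.4)(19.70/1132.0).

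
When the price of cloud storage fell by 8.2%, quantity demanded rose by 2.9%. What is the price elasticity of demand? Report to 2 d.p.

-0.35

ε = %ΔQ / %ΔP = (2.9)/(-8.2) = -0.354.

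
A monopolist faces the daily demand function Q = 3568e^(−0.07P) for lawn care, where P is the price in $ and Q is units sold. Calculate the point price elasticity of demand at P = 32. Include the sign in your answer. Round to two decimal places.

-2.24

At P = 32, Q = 379.844.
dQ/dP = −0.07·3568e^(−0.07P) = −0.07Q = -26.589.
ε = (dQ/dP)(P/Q) = (-26.589)(32/379.844).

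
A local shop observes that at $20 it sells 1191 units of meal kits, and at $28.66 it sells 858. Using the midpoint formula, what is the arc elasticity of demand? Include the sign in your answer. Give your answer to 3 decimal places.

ΔQ = 858 − 1191 = -333; ΔP = 28.66 − 20 = 8.66.
Midpoints: P̄ = 24.33, Q̄ = 1024.5.
ε = (ΔQ/ΔP)(P̄/Q̄) = (-333/8.66)(24.33/1024.5).

-0.913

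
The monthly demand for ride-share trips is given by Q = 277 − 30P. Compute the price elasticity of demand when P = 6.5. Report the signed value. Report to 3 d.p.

At P = 6.5, Q = 82.
dQ/dP = −30.
ε = (dQ/dP)(P/Q) = (-30)(6.5/82).

-2.378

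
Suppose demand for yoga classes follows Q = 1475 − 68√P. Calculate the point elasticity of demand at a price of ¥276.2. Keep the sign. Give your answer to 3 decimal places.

At P = 276.2, Q = 344.890.
dQ/dP = −68/(2√P) = -2.046.
ε = (dQ/dP)(P/Q) = (-2.046)(276.2/344.890).

-1.638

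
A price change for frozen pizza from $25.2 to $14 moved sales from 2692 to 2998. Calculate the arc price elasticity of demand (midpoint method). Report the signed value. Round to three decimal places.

ΔQ = 2998 − 2692 = 306; ΔP = 14 − 25.2 = -11.2.
Midpoints: P̄ = 19.60, Q̄ = 2845.0.
ε = (ΔQ/ΔP)(P̄/Q̄) = (306/-11.2)(19.60/2845.0).

-0.188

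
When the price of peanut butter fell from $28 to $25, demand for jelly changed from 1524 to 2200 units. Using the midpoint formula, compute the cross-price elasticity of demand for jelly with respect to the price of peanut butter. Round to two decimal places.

ΔQ_x = 2200 − 1524 = 676; ΔP_y = 25 − 28 = -3.
Midpoints: P̄_y = 26.50, Q̄_x = 1862.0.
ε_xy = (ΔQ_x/ΔP_y)(P̄_y/Q̄_x) = (676/-3)(26.50/1862.0).

-3.21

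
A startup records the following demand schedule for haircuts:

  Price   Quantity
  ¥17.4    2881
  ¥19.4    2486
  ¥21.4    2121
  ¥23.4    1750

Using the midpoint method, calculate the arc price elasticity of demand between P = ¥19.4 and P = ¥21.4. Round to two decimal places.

-1.62

At P = 19.4, Q = 2486; at P = 21.4, Q = 2121.
ΔQ = -365, ΔP = 2.0. Midpoints: P̄ = 20.40, Q̄ = 2303.5.
ε = (ΔQ/ΔP)(P̄/Q̄) = (-365/2.0)(20.40/2303.5).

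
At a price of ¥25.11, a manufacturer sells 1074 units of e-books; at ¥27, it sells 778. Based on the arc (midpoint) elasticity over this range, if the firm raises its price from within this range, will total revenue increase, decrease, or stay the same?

decrease

Arc ε = (-296/1.89)(26.05/926.0) ≈ -4.407.
|ε| = 4.41 > 1, so demand is elastic. A price rise therefore reduces total revenue.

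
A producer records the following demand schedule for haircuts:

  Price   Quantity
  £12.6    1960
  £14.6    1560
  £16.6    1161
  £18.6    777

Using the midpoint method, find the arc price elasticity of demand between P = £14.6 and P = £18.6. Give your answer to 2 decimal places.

-2.78

At P = 14.6, Q = 1560; at P = 18.6, Q = 777.
ΔQ = -783, ΔP = 4.0. Midpoints: P̄ = 16.60, Q̄ = 1168.5.
ε = (ΔQ/ΔP)(P̄/Q̄) = (-783/4.0)(16.60/1168.5).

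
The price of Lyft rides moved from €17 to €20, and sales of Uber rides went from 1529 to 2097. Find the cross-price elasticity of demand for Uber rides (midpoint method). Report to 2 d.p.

1.93

ΔQ_x = 2097 − 1529 = 568; ΔP_y = 20 − 17 = 3.
Midpoints: P̄_y = 18.50, Q̄_x = 1813.0.
ε_xy = (ΔQ_x/ΔP_y)(P̄_y/Q̄_x) = (568/3)(18.50/1813.0).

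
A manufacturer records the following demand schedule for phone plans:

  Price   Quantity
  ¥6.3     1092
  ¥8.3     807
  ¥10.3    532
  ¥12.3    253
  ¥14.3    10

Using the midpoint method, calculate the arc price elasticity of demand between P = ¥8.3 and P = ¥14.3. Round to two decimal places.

At P = 8.3, Q = 807; at P = 14.3, Q = 10.
ΔQ = -797, ΔP = 6.0. Midpoints: P̄ = 11.30, Q̄ = 408.5.
ε = (ΔQ/ΔP)(P̄/Q̄) = (-797/6.0)(11.30/408.5).

-3.67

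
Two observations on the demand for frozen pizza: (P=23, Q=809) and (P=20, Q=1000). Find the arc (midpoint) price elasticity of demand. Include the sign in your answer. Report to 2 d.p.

-1.51

ΔQ = 1000 − 809 = 191; ΔP = 20 − 23 = -3.
Midpoints: P̄ = 21.50, Q̄ = 904.5.
ε = (ΔQ/ΔP)(P̄/Q̄) = (191/-3)(21.50/904.5).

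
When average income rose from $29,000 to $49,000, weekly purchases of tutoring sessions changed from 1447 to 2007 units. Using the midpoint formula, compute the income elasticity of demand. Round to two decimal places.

ΔQ = 560, ΔI = 20000. Midpoints: Ī = 39,000, Q̄ = 1727.0.
ε_I = (ΔQ/ΔI)(Ī/Q̄) = (560/20000)(39000/1727.0).
ε_I > 0, so the good is normal.

0.63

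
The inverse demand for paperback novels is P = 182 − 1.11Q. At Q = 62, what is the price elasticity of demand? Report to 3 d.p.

-1.645

At Q = 62, P = 182 − 1.11(62) = 113.18.
dP/dQ = −1.11, so dQ/dP = 1/(−1.11) = -0.901.
ε = (dQ/dP)(P/Q) = (-0.901)(113.18/62).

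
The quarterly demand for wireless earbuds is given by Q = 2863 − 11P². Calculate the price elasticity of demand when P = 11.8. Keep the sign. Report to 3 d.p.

-2.301

At P = 11.8, Q = 1331.360.
dQ/dP = −22P = -259.600.
ε = (dQ/dP)(P/Q) = (-259.600)(11.8/1331.360).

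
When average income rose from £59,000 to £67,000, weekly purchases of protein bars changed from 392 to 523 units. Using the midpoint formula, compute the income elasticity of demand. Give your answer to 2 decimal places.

2.25

ΔQ = 131, ΔI = 8000. Midpoints: Ī = 63,000, Q̄ = 457.5.
ε_I = (ΔQ/ΔI)(Ī/Q̄) = (131/8000)(63000/457.5).
ε_I > 0, so the good is normal.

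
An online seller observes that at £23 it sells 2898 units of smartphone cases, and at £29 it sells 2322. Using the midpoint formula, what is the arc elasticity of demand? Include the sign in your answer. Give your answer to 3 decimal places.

-0.956

ΔQ = 2322 − 2898 = -576; ΔP = 29 − 23 = 6.
Midpoints: P̄ = 26.00, Q̄ = 2610.0.
ε = (ΔQ/ΔP)(P̄/Q̄) = (-576/6)(26.00/2610.0).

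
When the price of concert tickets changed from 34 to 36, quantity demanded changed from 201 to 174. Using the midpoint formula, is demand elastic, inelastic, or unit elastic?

Arc ε ≈ -2.520.
|ε| = 2.52 > 1.

elastic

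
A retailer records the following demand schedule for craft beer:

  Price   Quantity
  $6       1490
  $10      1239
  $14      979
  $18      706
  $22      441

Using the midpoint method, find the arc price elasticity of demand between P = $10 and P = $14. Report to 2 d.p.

At P = 10, Q = 1239; at P = 14, Q = 979.
ΔQ = -260, ΔP = 4. Midpoints: P̄ = 12.00, Q̄ = 1109.0.
ε = (ΔQ/ΔP)(P̄/Q̄) = (-260/4)(12.00/1109.0).

-0.70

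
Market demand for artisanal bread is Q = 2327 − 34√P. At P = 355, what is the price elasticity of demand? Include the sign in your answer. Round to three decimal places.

-0.190

At P = 355, Q = 1686.391.
dQ/dP = −34/(2√P) = -0.902.
ε = (dQ/dP)(P/Q) = (-0.902)(355/1686.391).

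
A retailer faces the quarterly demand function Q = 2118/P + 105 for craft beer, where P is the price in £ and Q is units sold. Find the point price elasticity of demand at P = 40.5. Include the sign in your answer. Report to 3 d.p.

-0.332

At P = 40.5, Q = 157.296.
dQ/dP = −2118/P² = -1.291.
ε = (dQ/dP)(P/Q) = (-1.291)(40.5/157.296).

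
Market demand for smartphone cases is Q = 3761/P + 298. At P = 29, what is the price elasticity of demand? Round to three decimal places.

-0.303

At P = 29, Q = 427.690.
dQ/dP = −3761/P² = -4.472.
ε = (dQ/dP)(P/Q) = (-4.472)(29/427.690).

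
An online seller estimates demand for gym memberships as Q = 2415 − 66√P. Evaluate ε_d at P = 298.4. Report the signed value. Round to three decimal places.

-0.447

At P = 298.4, Q = 1274.899.
dQ/dP = −66/(2√P) = -1.910.
ε = (dQ/dP)(P/Q) = (-1.910)(298.4/1274.899).
|ε| < 1, so demand is inelastic at this price.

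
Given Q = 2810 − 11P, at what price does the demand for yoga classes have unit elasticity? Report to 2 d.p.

For linear demand Q = a − bP, ε = −bP/(a − bP). |ε| = 1 when bP = a − bP, i.e. P = a/(2b).
P = 2810/(2·11) = 2810/22 = 127.7273.

127.73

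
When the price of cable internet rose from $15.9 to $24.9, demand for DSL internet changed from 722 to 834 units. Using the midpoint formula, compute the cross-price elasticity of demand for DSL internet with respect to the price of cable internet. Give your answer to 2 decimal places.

ΔQ_x = 834 − 722 = 112; ΔP_y = 24.9 − 15.9 = 9.0.
Midpoints: P̄_y = 20.40, Q̄_x = 778.0.
ε_xy = (ΔQ_x/ΔP_y)(P̄_y/Q̄_x) = (112/9.0)(20.40/778.0).
ε_xy > 0, so the goods are substitutes.

0.33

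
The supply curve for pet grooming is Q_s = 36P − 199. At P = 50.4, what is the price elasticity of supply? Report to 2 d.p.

At P = 50.4, Q_s = 1615.40.
dQ_s/dP = 36.
ε_s = (dQ_s/dP)(P/Q_s) = (36)(50.4/1615.40).

1.12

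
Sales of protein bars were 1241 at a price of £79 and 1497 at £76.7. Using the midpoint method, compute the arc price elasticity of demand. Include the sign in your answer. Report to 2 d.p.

ΔQ = 1497 − 1241 = 256; ΔP = 76.7 − 79 = -2.3.
Midpoints: P̄ = 77.85, Q̄ = 1369.0.
ε = (ΔQ/ΔP)(P̄/Q̄) = (256/-2.3)(77.85/1369.0).

-6.33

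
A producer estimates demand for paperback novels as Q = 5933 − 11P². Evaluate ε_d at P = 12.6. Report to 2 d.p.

At P = 12.6, Q = 4186.640.
dQ/dP = −22P = -277.200.
ε = (dQ/dP)(P/Q) = (-277.200)(12.6/4186.640).

-0.83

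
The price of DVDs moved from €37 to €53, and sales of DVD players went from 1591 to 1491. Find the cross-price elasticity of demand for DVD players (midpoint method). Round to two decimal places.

-0.18

ΔQ_x = 1491 − 1591 = -100; ΔP_y = 53 − 37 = 16.
Midpoints: P̄_y = 45.00, Q̄_x = 1541.0.
ε_xy = (ΔQ_x/ΔP_y)(P̄_y/Q̄_x) = (-100/16)(45.00/1541.0).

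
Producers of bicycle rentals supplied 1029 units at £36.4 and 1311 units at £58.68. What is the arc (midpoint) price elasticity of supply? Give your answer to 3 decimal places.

ΔQ = 1311 − 1029 = 282; ΔP = 58.68 − 36.4 = 22.28.
Midpoints: P̄ = 47.54, Q̄ = 1170.0.
ε_s = (ΔQ/ΔP)(P̄/Q̄) = (282/22.28)(47.54/1170.0).

0.514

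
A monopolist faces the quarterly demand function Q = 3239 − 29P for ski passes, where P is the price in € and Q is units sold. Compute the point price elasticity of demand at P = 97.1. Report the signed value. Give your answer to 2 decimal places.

-6.66

At P = 97.1, Q = 423.100.
dQ/dP = −29.
ε = (dQ/dP)(P/Q) = (-29)(97.1/423.100).
|ε| > 1, so demand is elastic at this price.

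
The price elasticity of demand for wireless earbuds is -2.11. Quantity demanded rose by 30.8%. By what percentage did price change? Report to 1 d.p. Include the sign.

-14.6%

%ΔP ≈ %ΔQ / ε = (30.8%)/(-2.11) = -14.60%.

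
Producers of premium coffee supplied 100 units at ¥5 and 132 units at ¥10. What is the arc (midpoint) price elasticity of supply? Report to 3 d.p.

ΔQ = 132 − 100 = 32; ΔP = 10 − 5 = 5.
Midpoints: P̄ = 7.50, Q̄ = 116.0.
ε_s = (ΔQ/ΔP)(P̄/Q̄) = (32/5)(7.50/116.0).

0.414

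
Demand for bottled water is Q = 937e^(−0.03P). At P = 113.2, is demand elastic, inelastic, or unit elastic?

elastic

Q = 31.396, dQ/dP = -0.942.
ε = (dQ/dP)(P/Q) ≈ -3.396.
|ε| = 3.40 > 1.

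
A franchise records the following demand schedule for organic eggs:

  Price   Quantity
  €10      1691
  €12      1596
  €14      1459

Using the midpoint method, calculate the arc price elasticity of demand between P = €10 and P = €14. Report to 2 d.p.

At P = 10, Q = 1691; at P = 14, Q = 1459.
ΔQ = -232, ΔP = 4. Midpoints: P̄ = 12.00, Q̄ = 1575.0.
ε = (ΔQ/ΔP)(P̄/Q̄) = (-232/4)(12.00/1575.0).

-0.44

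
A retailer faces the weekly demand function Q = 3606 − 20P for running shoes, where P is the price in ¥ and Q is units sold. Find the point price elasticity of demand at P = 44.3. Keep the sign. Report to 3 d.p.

At P = 44.3, Q = 2720.
dQ/dP = −20.
ε = (dQ/dP)(P/Q) = (-20)(44.3/2720).
|ε| < 1, so demand is inelastic at this price.

-0.326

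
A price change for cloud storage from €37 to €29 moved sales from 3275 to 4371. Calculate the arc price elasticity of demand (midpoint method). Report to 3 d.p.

ΔQ = 4371 − 3275 = 1096; ΔP = 29 − 37 = -8.
Midpoints: P̄ = 33.00, Q̄ = 3823.0.
ε = (ΔQ/ΔP)(P̄/Q̄) = (1096/-8)(33.00/3823.0).

-1.183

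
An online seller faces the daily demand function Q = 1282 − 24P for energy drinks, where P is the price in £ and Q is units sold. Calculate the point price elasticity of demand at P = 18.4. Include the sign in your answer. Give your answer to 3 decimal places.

-0.525

At P = 18.4, Q = 840.400.
dQ/dP = −24.
ε = (dQ/dP)(P/Q) = (-24)(18.4/840.400).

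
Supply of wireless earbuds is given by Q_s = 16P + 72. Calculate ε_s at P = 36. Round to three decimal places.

At P = 36, Q_s = 648.
dQ_s/dP = 16.
ε_s = (dQ_s/dP)(P/Q_s) = (16)(36/648).

0.889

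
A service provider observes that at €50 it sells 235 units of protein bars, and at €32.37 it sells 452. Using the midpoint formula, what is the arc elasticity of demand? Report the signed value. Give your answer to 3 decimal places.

ΔQ = 452 − 235 = 217; ΔP = 32.37 − 50 = -17.63.
Midpoints: P̄ = 41.19, Q̄ = 343.5.
ε = (ΔQ/ΔP)(P̄/Q̄) = (217/-17.63)(41.19/343.5).

-1.476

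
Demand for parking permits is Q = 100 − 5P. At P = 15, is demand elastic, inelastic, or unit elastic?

Q = 25, dQ/dP = -5.
ε = (dQ/dP)(P/Q) ≈ -3.000.
|ε| = 3.00 > 1.

elastic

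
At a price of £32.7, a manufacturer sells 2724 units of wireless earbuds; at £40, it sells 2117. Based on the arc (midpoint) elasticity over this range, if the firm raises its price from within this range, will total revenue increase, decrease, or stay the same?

Arc ε = (-607/7.3)(36.35/2420.5) ≈ -1.249.
|ε| = 1.25 > 1, so demand is elastic. A price rise therefore reduces total revenue.

decrease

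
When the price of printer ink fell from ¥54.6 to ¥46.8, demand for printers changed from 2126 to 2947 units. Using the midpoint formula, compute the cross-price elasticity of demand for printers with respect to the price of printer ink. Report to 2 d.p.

-2.10

ΔQ_x = 2947 − 2126 = 821; ΔP_y = 46.8 − 54.6 = -7.8.
Midpoints: P̄_y = 50.70, Q̄_x = 2536.5.
ε_xy = (ΔQ_x/ΔP_y)(P̄_y/Q̄_x) = (821/-7.8)(50.70/2536.5).
ε_xy < 0, so the goods are complements.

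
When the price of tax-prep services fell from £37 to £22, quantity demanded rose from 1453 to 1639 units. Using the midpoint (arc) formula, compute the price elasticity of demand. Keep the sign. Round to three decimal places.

-0.237

ΔQ = 1639 − 1453 = 186; ΔP = 22 − 37 = -15.
Midpoints: P̄ = 29.50, Q̄ = 1546.0.
ε = (ΔQ/ΔP)(P̄/Q̄) = (186/-15)(29.50/1546.0).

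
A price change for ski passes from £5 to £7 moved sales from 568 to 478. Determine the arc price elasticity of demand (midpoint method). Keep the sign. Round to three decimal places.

ΔQ = 478 − 568 = -90; ΔP = 7 − 5 = 2.
Midpoints: P̄ = 6.00, Q̄ = 523.0.
ε = (ΔQ/ΔP)(P̄/Q̄) = (-90/2)(6.00/523.0).

-0.516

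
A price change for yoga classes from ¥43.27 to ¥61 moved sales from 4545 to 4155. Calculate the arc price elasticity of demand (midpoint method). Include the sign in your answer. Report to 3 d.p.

-0.264

ΔQ = 4155 − 4545 = -390; ΔP = 61 − 43.27 = 17.73.
Midpoints: P̄ = 52.14, Q̄ = 4350.0.
ε = (ΔQ/ΔP)(P̄/Q̄) = (-390/17.73)(52.14/4350.0).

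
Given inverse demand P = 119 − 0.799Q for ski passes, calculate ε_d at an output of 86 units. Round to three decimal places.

At Q = 86, P = 119 − 0.799(86) = 50.29.
dP/dQ = −0.799, so dQ/dP = 1/(−0.799) = -1.252.
ε = (dQ/dP)(P/Q) = (-1.252)(50.29/86).

-0.732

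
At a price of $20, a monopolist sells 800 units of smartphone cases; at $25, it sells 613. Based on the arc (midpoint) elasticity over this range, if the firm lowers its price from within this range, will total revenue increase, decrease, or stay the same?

increase

Arc ε = (-187/5)(22.50/706.5) ≈ -1.191.
|ε| = 1.19 > 1, so demand is elastic. A price cut therefore raises total revenue.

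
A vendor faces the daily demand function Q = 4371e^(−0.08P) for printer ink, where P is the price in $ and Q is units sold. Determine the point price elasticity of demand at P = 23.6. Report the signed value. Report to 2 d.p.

-1.89

At P = 23.6, Q = 661.657.
dQ/dP = −0.08·4371e^(−0.08P) = −0.08Q = -52.933.
ε = (dQ/dP)(P/Q) = (-52.933)(23.6/661.657).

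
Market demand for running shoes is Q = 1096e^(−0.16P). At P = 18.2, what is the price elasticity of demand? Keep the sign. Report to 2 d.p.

-2.91

At P = 18.2, Q = 59.586.
dQ/dP = −0.16·1096e^(−0.16P) = −0.16Q = -9.534.
ε = (dQ/dP)(P/Q) = (-9.534)(18.2/59.586).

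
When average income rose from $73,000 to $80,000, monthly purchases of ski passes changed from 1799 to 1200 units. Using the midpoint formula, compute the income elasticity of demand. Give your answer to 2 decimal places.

-4.37

ΔQ = -599, ΔI = 7000. Midpoints: Ī = 76,500, Q̄ = 1499.5.
ε_I = (ΔQ/ΔI)(Ī/Q̄) = (-599/7000)(76500/1499.5).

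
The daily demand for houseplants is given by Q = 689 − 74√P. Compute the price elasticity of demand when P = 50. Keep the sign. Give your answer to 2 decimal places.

At P = 50, Q = 165.741.
dQ/dP = −74/(2√P) = -5.233.
ε = (dQ/dP)(P/Q) = (-5.233)(50/165.741).
|ε| > 1, so demand is elastic at this price.

-1.58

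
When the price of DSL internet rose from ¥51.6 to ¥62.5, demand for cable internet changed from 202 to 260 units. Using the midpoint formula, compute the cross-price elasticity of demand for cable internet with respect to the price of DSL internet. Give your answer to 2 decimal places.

ΔQ_x = 260 − 202 = 58; ΔP_y = 62.5 − 51.6 = 10.9.
Midpoints: P̄_y = 57.05, Q̄_x = 231.0.
ε_xy = (ΔQ_x/ΔP_y)(P̄_y/Q̄_x) = (58/10.9)(57.05/231.0).

1.31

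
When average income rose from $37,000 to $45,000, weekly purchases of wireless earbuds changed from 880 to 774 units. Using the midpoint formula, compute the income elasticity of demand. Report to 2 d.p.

-0.66

ΔQ = -106, ΔI = 8000. Midpoints: Ī = 41,000, Q̄ = 827.0.
ε_I = (ΔQ/ΔI)(Ī/Q̄) = (-106/8000)(41000/827.0).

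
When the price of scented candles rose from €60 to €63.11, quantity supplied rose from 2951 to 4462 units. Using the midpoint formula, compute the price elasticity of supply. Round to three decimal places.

8.069

ΔQ = 4462 − 2951 = 1511; ΔP = 63.11 − 60 = 3.11.
Midpoints: P̄ = 61.55, Q̄ = 3706.5.
ε_s = (ΔQ/ΔP)(P̄/Q̄) = (1511/3.11)(61.55/3706.5).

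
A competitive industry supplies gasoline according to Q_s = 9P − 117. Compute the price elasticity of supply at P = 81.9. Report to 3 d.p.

At P = 81.9, Q_s = 620.10.
dQ_s/dP = 9.
ε_s = (dQ_s/dP)(P/Q_s) = (9)(81.9/620.10).

1.189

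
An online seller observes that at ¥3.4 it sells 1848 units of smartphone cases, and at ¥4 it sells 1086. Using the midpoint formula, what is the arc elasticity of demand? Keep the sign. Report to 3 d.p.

-3.203

ΔQ = 1086 − 1848 = -762; ΔP = 4 − 3.4 = 0.6.
Midpoints: P̄ = 3.70, Q̄ = 1467.0.
ε = (ΔQ/ΔP)(P̄/Q̄) = (-762/0.6)(3.70/1467.0).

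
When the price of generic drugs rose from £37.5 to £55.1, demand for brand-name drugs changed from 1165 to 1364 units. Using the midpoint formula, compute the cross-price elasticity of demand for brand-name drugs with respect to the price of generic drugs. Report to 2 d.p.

ΔQ_x = 1364 − 1165 = 199; ΔP_y = 55.1 − 37.5 = 17.6.
Midpoints: P̄_y = 46.30, Q̄_x = 1264.5.
ε_xy = (ΔQ_x/ΔP_y)(P̄_y/Q̄_x) = (199/17.6)(46.30/1264.5).

0.41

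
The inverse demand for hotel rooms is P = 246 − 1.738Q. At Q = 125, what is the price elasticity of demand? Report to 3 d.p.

At Q = 125, P = 246 − 1.738(125) = 28.75.
dP/dQ = −1.738, so dQ/dP = 1/(−1.738) = -0.575.
ε = (dQ/dP)(P/Q) = (-0.575)(28.75/125).

-0.132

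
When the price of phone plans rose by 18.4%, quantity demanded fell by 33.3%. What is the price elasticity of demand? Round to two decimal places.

ε = %ΔQ / %ΔP = (-33.3)/(18.4) = -1.810.

-1.81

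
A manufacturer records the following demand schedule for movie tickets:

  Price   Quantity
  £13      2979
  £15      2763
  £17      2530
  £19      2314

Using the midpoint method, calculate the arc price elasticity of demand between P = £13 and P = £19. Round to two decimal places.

At P = 13, Q = 2979; at P = 19, Q = 2314.
ΔQ = -665, ΔP = 6. Midpoints: P̄ = 16.00, Q̄ = 2646.5.
ε = (ΔQ/ΔP)(P̄/Q̄) = (-665/6)(16.00/2646.5).

-0.67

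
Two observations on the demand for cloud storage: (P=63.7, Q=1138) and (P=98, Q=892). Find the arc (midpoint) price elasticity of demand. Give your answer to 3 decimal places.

-0.571

ΔQ = 892 − 1138 = -246; ΔP = 98 − 63.7 = 34.3.
Midpoints: P̄ = 80.85, Q̄ = 1015.0.
ε = (ΔQ/ΔP)(P̄/Q̄) = (-246/34.3)(80.85/1015.0).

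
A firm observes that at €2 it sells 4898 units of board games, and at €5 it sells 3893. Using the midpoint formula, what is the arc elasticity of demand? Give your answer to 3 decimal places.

ΔQ = 3893 − 4898 = -1005; ΔP = 5 − 2 = 3.
Midpoints: P̄ = 3.50, Q̄ = 4395.5.
ε = (ΔQ/ΔP)(P̄/Q̄) = (-1005/3)(3.50/4395.5).

-0.267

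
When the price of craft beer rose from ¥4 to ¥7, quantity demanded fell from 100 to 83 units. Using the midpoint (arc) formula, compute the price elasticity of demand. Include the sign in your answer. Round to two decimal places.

-0.34

ΔQ = 83 − 100 = -17; ΔP = 7 − 4 = 3.
Midpoints: P̄ = 5.50, Q̄ = 91.5.
ε = (ΔQ/ΔP)(P̄/Q̄) = (-17/3)(5.50/91.5).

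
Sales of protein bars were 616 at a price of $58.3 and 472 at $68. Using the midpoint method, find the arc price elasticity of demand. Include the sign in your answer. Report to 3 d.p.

-1.723

ΔQ = 472 − 616 = -144; ΔP = 68 − 58.3 = 9.7.
Midpoints: P̄ = 63.15, Q̄ = 544.0.
ε = (ΔQ/ΔP)(P̄/Q̄) = (-144/9.7)(63.15/544.0).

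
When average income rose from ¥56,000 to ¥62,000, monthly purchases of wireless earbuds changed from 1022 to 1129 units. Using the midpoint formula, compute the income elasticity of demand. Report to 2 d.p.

0.98

ΔQ = 107, ΔI = 6000. Midpoints: Ī = 59,000, Q̄ = 1075.5.
ε_I = (ΔQ/ΔI)(Ī/Q̄) = (107/6000)(59000/1075.5).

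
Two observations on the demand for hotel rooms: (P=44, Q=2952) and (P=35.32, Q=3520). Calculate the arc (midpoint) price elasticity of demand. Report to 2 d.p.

-0.80

ΔQ = 3520 − 2952 = 568; ΔP = 35.32 − 44 = -8.68.
Midpoints: P̄ = 39.66, Q̄ = 3236.0.
ε = (ΔQ/ΔP)(P̄/Q̄) = (568/-8.68)(39.66/3236.0).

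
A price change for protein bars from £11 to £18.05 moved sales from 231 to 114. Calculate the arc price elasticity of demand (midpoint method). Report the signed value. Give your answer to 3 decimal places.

-1.397

ΔQ = 114 − 231 = -117; ΔP = 18.05 − 11 = 7.05.
Midpoints: P̄ = 14.53, Q̄ = 172.5.
ε = (ΔQ/ΔP)(P̄/Q̄) = (-117/7.05)(14.53/172.5).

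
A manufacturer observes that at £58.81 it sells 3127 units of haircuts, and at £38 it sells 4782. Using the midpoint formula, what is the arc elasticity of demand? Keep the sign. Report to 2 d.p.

-0.97

ΔQ = 4782 − 3127 = 1655; ΔP = 38 − 58.81 = -20.81.
Midpoints: P̄ = 48.41, Q̄ = 3954.5.
ε = (ΔQ/ΔP)(P̄/Q̄) = (1655/-20.81)(48.41/3954.5).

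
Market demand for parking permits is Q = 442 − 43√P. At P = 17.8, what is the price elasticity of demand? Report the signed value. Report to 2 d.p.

At P = 17.8, Q = 260.583.
dQ/dP = −43/(2√P) = -5.096.
ε = (dQ/dP)(P/Q) = (-5.096)(17.8/260.583).
|ε| < 1, so demand is inelastic at this price.

-0.35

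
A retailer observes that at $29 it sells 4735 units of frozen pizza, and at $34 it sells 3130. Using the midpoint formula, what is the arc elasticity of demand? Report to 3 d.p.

-2.571

ΔQ = 3130 − 4735 = -1605; ΔP = 34 − 29 = 5.
Midpoints: P̄ = 31.50, Q̄ = 3932.5.
ε = (ΔQ/ΔP)(P̄/Q̄) = (-1605/5)(31.50/3932.5).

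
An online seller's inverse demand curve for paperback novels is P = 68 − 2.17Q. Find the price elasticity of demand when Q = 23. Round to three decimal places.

At Q = 23, P = 68 − 2.17(23) = 18.09.
dP/dQ = −2.17, so dQ/dP = 1/(−2.17) = -0.461.
ε = (dQ/dP)(P/Q) = (-0.461)(18.09/23).

-0.362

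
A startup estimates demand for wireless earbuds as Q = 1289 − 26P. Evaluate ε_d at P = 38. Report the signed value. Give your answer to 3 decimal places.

-3.282

At P = 38, Q = 301.
dQ/dP = −26.
ε = (dQ/dP)(P/Q) = (-26)(38/301).
|ε| > 1, so demand is elastic at this price.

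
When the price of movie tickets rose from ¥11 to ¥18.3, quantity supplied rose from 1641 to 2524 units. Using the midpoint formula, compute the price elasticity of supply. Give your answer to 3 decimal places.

ΔQ = 2524 − 1641 = 883; ΔP = 18.3 − 11 = 7.3.
Midpoints: P̄ = 14.65, Q̄ = 2082.5.
ε_s = (ΔQ/ΔP)(P̄/Q̄) = (883/7.3)(14.65/2082.5).

0.851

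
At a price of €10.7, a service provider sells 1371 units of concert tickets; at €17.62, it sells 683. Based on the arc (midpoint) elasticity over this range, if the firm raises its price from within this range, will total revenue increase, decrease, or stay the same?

Arc ε = (-688/6.92)(14.16/1027.0) ≈ -1.371.
|ε| = 1.37 > 1, so demand is elastic. A price rise therefore reduces total revenue.

decrease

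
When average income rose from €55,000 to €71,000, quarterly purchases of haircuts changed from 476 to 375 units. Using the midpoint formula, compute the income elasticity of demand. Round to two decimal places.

-0.93

ΔQ = -101, ΔI = 16000. Midpoints: Ī = 63,000, Q̄ = 425.5.
ε_I = (ΔQ/ΔI)(Ī/Q̄) = (-101/16000)(63000/425.5).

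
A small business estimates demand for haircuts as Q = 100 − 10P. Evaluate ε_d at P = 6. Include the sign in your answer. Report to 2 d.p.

At P = 6, Q = 40.
dQ/dP = −10.
ε = (dQ/dP)(P/Q) = (-10)(6/40).

-1.50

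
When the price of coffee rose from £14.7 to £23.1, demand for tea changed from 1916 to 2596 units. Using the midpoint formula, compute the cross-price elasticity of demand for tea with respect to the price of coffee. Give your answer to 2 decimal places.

ΔQ_x = 2596 − 1916 = 680; ΔP_y = 23.1 − 14.7 = 8.4.
Midpoints: P̄_y = 18.90, Q̄_x = 2256.0.
ε_xy = (ΔQ_x/ΔP_y)(P̄_y/Q̄_x) = (680/8.4)(18.90/2256.0).

0.68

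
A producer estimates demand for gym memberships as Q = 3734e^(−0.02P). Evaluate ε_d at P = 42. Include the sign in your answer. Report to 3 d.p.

-0.840

At P = 42, Q = 1612.007.
dQ/dP = −0.02·3734e^(−0.02P) = −0.02Q = -32.240.
ε = (dQ/dP)(P/Q) = (-32.240)(42/1612.007).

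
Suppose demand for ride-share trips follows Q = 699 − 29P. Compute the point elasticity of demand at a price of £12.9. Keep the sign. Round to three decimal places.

At P = 12.9, Q = 324.900.
dQ/dP = −29.
ε = (dQ/dP)(P/Q) = (-29)(12.9/324.900).
|ε| > 1, so demand is elastic at this price.

-1.151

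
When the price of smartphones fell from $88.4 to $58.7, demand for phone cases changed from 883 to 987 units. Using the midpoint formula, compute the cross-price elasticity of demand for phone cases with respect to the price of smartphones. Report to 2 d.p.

-0.28

ΔQ_x = 987 − 883 = 104; ΔP_y = 58.7 − 88.4 = -29.7.
Midpoints: P̄_y = 73.55, Q̄_x = 935.0.
ε_xy = (ΔQ_x/ΔP_y)(P̄_y/Q̄_x) = (104/-29.7)(73.55/935.0).
ε_xy < 0, so the goods are complements.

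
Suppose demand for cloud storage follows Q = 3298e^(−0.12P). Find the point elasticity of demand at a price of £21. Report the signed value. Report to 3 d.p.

-2.520

At P = 21, Q = 265.356.
dQ/dP = −0.12·3298e^(−0.12P) = −0.12Q = -31.843.
ε = (dQ/dP)(P/Q) = (-31.843)(21/265.356).
|ε| > 1, so demand is elastic at this price.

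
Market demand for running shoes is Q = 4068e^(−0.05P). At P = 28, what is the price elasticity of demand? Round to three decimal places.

-1.400

At P = 28, Q = 1003.156.
dQ/dP = −0.05·4068e^(−0.05P) = −0.05Q = -50.158.
ε = (dQ/dP)(P/Q) = (-50.158)(28/1003.156).
|ε| > 1, so demand is elastic at this price.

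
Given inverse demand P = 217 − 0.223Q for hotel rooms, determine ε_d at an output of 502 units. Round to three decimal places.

-0.938

At Q = 502, P = 217 − 0.223(502) = 105.05.
dP/dQ = −0.223, so dQ/dP = 1/(−0.223) = -4.484.
ε = (dQ/dP)(P/Q) = (-4.484)(105.05/502).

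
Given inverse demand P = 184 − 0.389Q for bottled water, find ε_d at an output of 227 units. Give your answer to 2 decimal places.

At Q = 227, P = 184 − 0.389(227) = 95.70.
dP/dQ = −0.389, so dQ/dP = 1/(−0.389) = -2.571.
ε = (dQ/dP)(P/Q) = (-2.571)(95.70/227).

-1.08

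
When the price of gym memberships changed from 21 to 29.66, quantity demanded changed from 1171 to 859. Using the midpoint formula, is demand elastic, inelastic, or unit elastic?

Arc ε ≈ -0.899.
|ε| = 0.90 < 1.

inelastic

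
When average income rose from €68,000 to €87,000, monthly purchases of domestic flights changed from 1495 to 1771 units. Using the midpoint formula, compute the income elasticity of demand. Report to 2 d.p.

0.69

ΔQ = 276, ΔI = 19000. Midpoints: Ī = 77,500, Q̄ = 1633.0.
ε_I = (ΔQ/ΔI)(Ī/Q̄) = (276/19000)(77500/1633.0).
ε_I > 0, so the good is normal.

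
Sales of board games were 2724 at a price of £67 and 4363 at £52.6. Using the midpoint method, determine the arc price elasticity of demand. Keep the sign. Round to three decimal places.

-1.921

ΔQ = 4363 − 2724 = 1639; ΔP = 52.6 − 67 = -14.4.
Midpoints: P̄ = 59.80, Q̄ = 3543.5.
ε = (ΔQ/ΔP)(P̄/Q̄) = (1639/-14.4)(59.80/3543.5).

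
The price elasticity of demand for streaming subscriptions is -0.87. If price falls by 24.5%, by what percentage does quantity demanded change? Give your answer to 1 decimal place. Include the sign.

21.3%

%ΔQ ≈ ε × %ΔP = (-0.87)(-24.5%) = 21.32%.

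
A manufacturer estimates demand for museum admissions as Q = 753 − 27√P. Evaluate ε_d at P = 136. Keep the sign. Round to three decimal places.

At P = 136, Q = 438.129.
dQ/dP = −27/(2√P) = -1.158.
ε = (dQ/dP)(P/Q) = (-1.158)(136/438.129).

-0.359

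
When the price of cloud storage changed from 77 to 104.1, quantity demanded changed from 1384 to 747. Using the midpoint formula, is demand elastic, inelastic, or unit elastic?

Arc ε ≈ -1.998.
|ε| = 2.00 > 1.

elastic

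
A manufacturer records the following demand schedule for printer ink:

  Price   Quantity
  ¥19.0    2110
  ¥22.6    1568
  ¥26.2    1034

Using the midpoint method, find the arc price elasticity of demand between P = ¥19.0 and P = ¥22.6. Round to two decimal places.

At P = 19.0, Q = 2110; at P = 22.6, Q = 1568.
ΔQ = -542, ΔP = 3.6. Midpoints: P̄ = 20.80, Q̄ = 1839.0.
ε = (ΔQ/ΔP)(P̄/Q̄) = (-542/3.6)(20.80/1839.0).

-1.70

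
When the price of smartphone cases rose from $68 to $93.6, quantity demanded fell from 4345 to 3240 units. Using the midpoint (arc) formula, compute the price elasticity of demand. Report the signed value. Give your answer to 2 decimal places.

ΔQ = 3240 − 4345 = -1105; ΔP = 93.6 − 68 = 25.6.
Midpoints: P̄ = 80.80, Q̄ = 3792.5.
ε = (ΔQ/ΔP)(P̄/Q̄) = (-1105/25.6)(80.80/3792.5).

-0.92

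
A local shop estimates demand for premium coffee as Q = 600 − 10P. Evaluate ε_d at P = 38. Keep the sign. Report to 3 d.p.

At P = 38, Q = 220.
dQ/dP = −10.
ε = (dQ/dP)(P/Q) = (-10)(38/220).
|ε| > 1, so demand is elastic at this price.

-1.727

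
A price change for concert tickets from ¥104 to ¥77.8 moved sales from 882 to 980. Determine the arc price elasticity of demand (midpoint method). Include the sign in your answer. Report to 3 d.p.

ΔQ = 980 − 882 = 98; ΔP = 77.8 − 104 = -26.2.
Midpoints: P̄ = 90.90, Q̄ = 931.0.
ε = (ΔQ/ΔP)(P̄/Q̄) = (98/-26.2)(90.90/931.0).

-0.365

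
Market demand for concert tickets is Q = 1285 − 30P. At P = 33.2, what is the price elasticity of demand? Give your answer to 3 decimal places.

At P = 33.2, Q = 289.
dQ/dP = −30.
ε = (dQ/dP)(P/Q) = (-30)(33.2/289).

-3.446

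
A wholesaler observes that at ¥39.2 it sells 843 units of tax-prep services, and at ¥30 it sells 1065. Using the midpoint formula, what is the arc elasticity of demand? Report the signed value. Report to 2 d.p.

ΔQ = 1065 − 843 = 222; ΔP = 30 − 39.2 = -9.2.
Midpoints: P̄ = 34.60, Q̄ = 954.0.
ε = (ΔQ/ΔP)(P̄/Q̄) = (222/-9.2)(34.60/954.0).

-0.88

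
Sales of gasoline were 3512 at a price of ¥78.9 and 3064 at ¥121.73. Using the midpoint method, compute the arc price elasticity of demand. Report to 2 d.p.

-0.32

ΔQ = 3064 − 3512 = -448; ΔP = 121.73 − 78.9 = 42.83.
Midpoints: P̄ = 100.31, Q̄ = 3288.0.
ε = (ΔQ/ΔP)(P̄/Q̄) = (-448/42.83)(100.31/3288.0).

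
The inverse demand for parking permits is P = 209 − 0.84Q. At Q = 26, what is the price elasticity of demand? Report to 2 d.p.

-8.57

At Q = 26, P = 209 − 0.84(26) = 187.16.
dP/dQ = −0.84, so dQ/dP = 1/(−0.84) = -1.190.
ε = (dQ/dP)(P/Q) = (-1.190)(187.16/26).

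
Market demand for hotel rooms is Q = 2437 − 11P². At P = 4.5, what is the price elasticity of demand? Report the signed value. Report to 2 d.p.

At P = 4.5, Q = 2214.250.
dQ/dP = −22P = -99.
ε = (dQ/dP)(P/Q) = (-99)(4.5/2214.250).
|ε| < 1, so demand is inelastic at this price.

-0.20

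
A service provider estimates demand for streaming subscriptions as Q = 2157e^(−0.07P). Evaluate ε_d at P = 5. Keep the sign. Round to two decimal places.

-0.35

At P = 5, Q = 1520.012.
dQ/dP = −0.07·2157e^(−0.07P) = −0.07Q = -106.401.
ε = (dQ/dP)(P/Q) = (-106.401)(5/1520.012).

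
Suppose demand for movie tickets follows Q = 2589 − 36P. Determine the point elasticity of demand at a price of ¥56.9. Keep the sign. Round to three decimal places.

At P = 56.9, Q = 540.600.
dQ/dP = −36.
ε = (dQ/dP)(P/Q) = (-36)(56.9/540.600).

-3.789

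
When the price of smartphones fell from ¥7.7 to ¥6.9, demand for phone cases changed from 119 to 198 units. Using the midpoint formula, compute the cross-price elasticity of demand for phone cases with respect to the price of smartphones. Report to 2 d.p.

ΔQ_x = 198 − 119 = 79; ΔP_y = 6.9 − 7.7 = -0.8.
Midpoints: P̄_y = 7.30, Q̄_x = 158.5.
ε_xy = (ΔQ_x/ΔP_y)(P̄_y/Q̄_x) = (79/-0.8)(7.30/158.5).

-4.55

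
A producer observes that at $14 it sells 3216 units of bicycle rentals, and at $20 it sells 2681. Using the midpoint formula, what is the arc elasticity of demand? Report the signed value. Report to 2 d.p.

-0.51

ΔQ = 2681 − 3216 = -535; ΔP = 20 − 14 = 6.
Midpoints: P̄ = 17.00, Q̄ = 2948.5.
ε = (ΔQ/ΔP)(P̄/Q̄) = (-535/6)(17.00/2948.5).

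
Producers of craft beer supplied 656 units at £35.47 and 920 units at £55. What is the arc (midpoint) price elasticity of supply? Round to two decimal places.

ΔQ = 920 − 656 = 264; ΔP = 55 − 35.47 = 19.53.
Midpoints: P̄ = 45.23, Q̄ = 788.0.
ε_s = (ΔQ/ΔP)(P̄/Q̄) = (264/19.53)(45.23/788.0).

0.78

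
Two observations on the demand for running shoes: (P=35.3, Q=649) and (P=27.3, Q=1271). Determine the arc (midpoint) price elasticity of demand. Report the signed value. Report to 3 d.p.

ΔQ = 1271 − 649 = 622; ΔP = 27.3 − 35.3 = -8.0.
Midpoints: P̄ = 31.30, Q̄ = 960.0.
ε = (ΔQ/ΔP)(P̄/Q̄) = (622/-8.0)(31.30/960.0).

-2.535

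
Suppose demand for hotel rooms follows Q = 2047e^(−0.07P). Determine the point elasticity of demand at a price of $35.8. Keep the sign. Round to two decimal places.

At P = 35.8, Q = 167.023.
dQ/dP = −0.07·2047e^(−0.07P) = −0.07Q = -11.692.
ε = (dQ/dP)(P/Q) = (-11.692)(35.8/167.023).

-2.51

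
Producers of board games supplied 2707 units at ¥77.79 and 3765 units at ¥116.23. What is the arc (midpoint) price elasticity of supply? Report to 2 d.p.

0.83

ΔQ = 3765 − 2707 = 1058; ΔP = 116.23 − 77.79 = 38.44.
Midpoints: P̄ = 97.01, Q̄ = 3236.0.
ε_s = (ΔQ/ΔP)(P̄/Q̄) = (1058/38.44)(97.01/3236.0).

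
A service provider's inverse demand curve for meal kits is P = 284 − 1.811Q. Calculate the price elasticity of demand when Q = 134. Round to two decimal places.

-0.17

At Q = 134, P = 284 − 1.811(134) = 41.33.
dP/dQ = −1.811, so dQ/dP = 1/(−1.811) = -0.552.
ε = (dQ/dP)(P/Q) = (-0.552)(41.33/134).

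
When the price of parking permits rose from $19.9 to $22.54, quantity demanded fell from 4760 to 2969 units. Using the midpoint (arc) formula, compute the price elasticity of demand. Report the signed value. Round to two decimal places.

-3.73

ΔQ = 2969 − 4760 = -1791; ΔP = 22.54 − 19.9 = 2.64.
Midpoints: P̄ = 21.22, Q̄ = 3864.5.
ε = (ΔQ/ΔP)(P̄/Q̄) = (-1791/2.64)(21.22/3864.5).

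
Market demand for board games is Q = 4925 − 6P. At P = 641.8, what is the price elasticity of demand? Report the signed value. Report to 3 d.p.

-3.585

At P = 641.8, Q = 1074.200.
dQ/dP = −6.
ε = (dQ/dP)(P/Q) = (-6)(641.8/1074.200).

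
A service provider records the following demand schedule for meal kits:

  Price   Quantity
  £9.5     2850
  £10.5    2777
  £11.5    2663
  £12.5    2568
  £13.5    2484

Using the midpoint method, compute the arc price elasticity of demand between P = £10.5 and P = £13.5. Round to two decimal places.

At P = 10.5, Q = 2777; at P = 13.5, Q = 2484.
ΔQ = -293, ΔP = 3.0. Midpoints: P̄ = 12.00, Q̄ = 2630.5.
ε = (ΔQ/ΔP)(P̄/Q̄) = (-293/3.0)(12.00/2630.5).

-0.45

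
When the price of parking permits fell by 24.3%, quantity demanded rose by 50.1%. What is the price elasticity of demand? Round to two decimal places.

ε = %ΔQ / %ΔP = (50.1)/(-24.3) = -2.062.

-2.06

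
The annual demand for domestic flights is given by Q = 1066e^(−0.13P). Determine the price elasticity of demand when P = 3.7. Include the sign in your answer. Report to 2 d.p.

-0.48

At P = 3.7, Q = 658.964.
dQ/dP = −0.13·1066e^(−0.13P) = −0.13Q = -85.665.
ε = (dQ/dP)(P/Q) = (-85.665)(3.7/658.964).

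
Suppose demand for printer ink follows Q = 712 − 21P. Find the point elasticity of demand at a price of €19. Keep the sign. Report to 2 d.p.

At P = 19, Q = 313.
dQ/dP = −21.
ε = (dQ/dP)(P/Q) = (-21)(19/313).

-1.27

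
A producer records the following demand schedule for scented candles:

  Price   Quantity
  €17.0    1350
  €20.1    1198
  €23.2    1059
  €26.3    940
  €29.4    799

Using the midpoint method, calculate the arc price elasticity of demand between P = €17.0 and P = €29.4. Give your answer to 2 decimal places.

-0.96

At P = 17.0, Q = 1350; at P = 29.4, Q = 799.
ΔQ = -551, ΔP = 12.4. Midpoints: P̄ = 23.20, Q̄ = 1074.5.
ε = (ΔQ/ΔP)(P̄/Q̄) = (-551/12.4)(23.20/1074.5).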